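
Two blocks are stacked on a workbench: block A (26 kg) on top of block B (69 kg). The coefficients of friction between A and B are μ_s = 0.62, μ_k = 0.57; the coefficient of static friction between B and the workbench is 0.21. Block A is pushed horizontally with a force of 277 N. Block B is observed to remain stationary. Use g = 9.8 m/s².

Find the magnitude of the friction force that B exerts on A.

f ≈ 145 N

The normal force B exerts on A is simply A's weight, N₁ = 254.8 N.
Maximum static friction on A from B: μ_s N₁ = 0.62×254.8 = 158 N.
P = 277 N exceeds that limit, so A slips over B and the interface friction becomes kinetic: f₁ = μ_k N₁ = 0.57×254.8 = 145 N.
B experiences an equal 145 N forward from A (third law). B is in equilibrium, so the floor supplies f₂ = 145 N of static friction (limit μ_s(m_A+m_B)g = 195.5 N, not exceeded).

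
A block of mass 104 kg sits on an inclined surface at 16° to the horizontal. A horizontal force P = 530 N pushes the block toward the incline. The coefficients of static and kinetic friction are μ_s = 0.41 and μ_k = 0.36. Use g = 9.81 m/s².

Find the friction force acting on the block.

The horizontal push has a component P sin θ into the surface, so N = m g cos θ + P sin θ = 980.7 + 146.1 = 1127 N.
Parallel to the incline: P cos θ − m g sin θ = 509.5 − 281.2 = 228.3 N; the friction needed to balance this is 228.3 N acting down the slope.
Maximum static friction: μ_s N = 0.41 × 1127 = 462 N.
Since 228.3 N is within the 462 N limit, the block stays put and friction is exactly 228 N.

f ≈ 228 N (down the incline)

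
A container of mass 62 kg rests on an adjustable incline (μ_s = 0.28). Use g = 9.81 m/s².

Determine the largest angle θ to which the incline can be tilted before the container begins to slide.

At the slip threshold, m g sin θ = μ_s · m g cos θ, so tan θ = μ_s.
θ_max = arctan(0.28) = 15.6°.

θ_max ≈ 15.6°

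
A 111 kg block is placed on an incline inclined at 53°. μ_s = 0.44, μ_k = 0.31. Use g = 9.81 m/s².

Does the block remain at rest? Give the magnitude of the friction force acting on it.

N = m g cos θ = 655 N.
Down-slope weight component: m g sin θ = 870 N.
μ_s N = 288 N.
870 > 288 N, so it slides; kinetic friction f = μ_k N = 0.31×655 = 203 N.

f ≈ 203 N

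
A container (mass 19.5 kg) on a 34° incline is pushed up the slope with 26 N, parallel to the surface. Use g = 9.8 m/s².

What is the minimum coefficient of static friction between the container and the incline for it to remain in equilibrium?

μ_s,min ≈ 0.51

N = m g cos θ = 158.4 N.
Friction must make up the shortfall along the incline: f = m g sin θ − P = 106.9 − 26 = 80.86 N.
At the threshold f = μ_s N, so μ_s,min = 80.86/158.4 = 0.51.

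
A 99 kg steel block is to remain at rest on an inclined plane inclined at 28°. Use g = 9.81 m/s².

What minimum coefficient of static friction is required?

μ_s,min ≈ 0.532

At the slip threshold m g sin θ = μ_s m g cos θ, so μ_s,min = tan θ.
μ_s,min = tan 28° = 0.532.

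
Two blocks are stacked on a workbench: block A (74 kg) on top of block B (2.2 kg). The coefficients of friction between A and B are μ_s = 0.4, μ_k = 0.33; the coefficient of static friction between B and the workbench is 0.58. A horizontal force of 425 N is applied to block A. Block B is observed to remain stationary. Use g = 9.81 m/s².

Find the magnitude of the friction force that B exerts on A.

Between the blocks, N₁ = m_A g = 725.9 N.
So the A–B interface can sustain at most μ_s N₁ = 290.4 N of static friction.
P = 425 N exceeds that limit, so A slips over B and the interface friction becomes kinetic: f₁ = μ_k N₁ = 0.33×725.9 = 240 N.
B experiences an equal 240 N forward from A (third law). B is in equilibrium, so the floor supplies f₂ = 240 N of static friction (limit μ_s(m_A+m_B)g = 433.6 N, not exceeded).

f ≈ 240 N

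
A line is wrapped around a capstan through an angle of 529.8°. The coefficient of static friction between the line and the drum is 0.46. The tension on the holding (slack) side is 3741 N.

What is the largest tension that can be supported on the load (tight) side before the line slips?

T_max ≈ 263000 N

At impending slip the capstan equation gives T₂/T₁ = e^{μβ} with β in radians.
β = 529.8° × π/180 = 9.247 rad.
e^{μβ} = e^{0.46×9.247} = 70.35.
T₂ = T₁ · e^{μβ} = 3741 × 70.35 = 263000 N.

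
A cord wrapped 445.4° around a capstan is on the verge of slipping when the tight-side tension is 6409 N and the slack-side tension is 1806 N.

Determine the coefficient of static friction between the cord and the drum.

μ ≈ 0.163

T₂/T₁ = e^{μβ} → μ = ln(T₂/T₁)/β.
β = 445.4° = 7.774 rad.
μ = ln(6409/1806)/7.774 = ln(3.549)/7.774 = 0.163.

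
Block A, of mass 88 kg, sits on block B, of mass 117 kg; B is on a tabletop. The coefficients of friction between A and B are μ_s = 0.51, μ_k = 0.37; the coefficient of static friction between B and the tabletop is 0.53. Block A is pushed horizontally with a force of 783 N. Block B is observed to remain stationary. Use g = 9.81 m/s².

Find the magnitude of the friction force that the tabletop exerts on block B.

f ≈ 319 N

Normal force at the A–B interface: N₁ = m_A g = 863.3 N.
So the A–B interface can sustain at most μ_s N₁ = 440.3 N of static friction.
P = 783 N exceeds that limit, so A slips over B and the interface friction becomes kinetic: f₁ = μ_k N₁ = 0.37×863.3 = 319 N.
By Newton's third law B feels 319 N forward from A. With B stationary, the floor's static friction on B balances it: f₂ = 319 N (well within μ_s(m_A+m_B)g = 1066 N).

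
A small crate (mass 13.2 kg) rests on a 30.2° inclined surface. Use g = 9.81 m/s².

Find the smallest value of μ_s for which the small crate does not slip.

μ_s,min ≈ 0.582

At the slip threshold m g sin θ = μ_s m g cos θ, so μ_s,min = tan θ.
μ_s,min = tan 30.2° = 0.582.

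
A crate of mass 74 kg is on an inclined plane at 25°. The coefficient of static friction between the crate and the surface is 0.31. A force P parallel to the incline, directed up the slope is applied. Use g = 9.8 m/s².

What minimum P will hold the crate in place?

The crate tends to slide down (tan θ > μ_s), so at the point of impending slip friction acts up-slope at its limit: f = μ_s N.
P is parallel to the surface, so N = m g cos θ = 657 N.
Along the incline: P + μ_s N = m g sin θ, so P = 306 − 0.31×657 = 103 N.

P_min ≈ 103 N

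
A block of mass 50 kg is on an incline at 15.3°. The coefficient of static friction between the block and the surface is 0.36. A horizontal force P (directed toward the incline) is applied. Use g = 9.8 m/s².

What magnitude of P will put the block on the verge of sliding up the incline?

P ≈ 344 N

At impending motion up the slope, friction acts down-slope at its limit: f = μ_s N.
Perpendicular to the incline: N = m g cos θ + P sin θ.
Along the incline: P cos θ = m g sin θ + μ_s N = m g sin θ + μ_s (m g cos θ + P sin θ).
Solving, P (cos θ − μ_s sin θ) = m g (sin θ + μ_s cos θ), so P = 50×9.8×(sin 15.3° + 0.36 cos 15.3°)/(cos 15.3° − 0.36 sin 15.3°) = 490×0.6111/0.8696 = 344 N.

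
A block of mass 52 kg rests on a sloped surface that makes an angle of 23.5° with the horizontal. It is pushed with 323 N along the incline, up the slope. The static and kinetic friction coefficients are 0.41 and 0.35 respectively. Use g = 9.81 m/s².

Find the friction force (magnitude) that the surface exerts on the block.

f ≈ 120 N (down the incline)

Perpendicular to the surface, N = m g cos θ = 52·9.81·cos 23.5° = 467.8 N.
The friction needed for equilibrium is m g sin θ − P = 203.4 − 323 = -119.6 N, measured positive up-slope.
Static friction can supply at most μ_s N = 191.8 N.
Since |-119.6| ≤ 191.8 N, static friction is sufficient; f equals the required value, not μ_s N.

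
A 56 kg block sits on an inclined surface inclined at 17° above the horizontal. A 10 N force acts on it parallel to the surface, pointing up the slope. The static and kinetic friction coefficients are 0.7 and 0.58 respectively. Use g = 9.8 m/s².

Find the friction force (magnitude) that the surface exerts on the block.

f ≈ 150 N (up the incline)

Perpendicular to the surface, N = m g cos θ = 56·9.8·cos 17° = 524.8 N.
Parallel to the incline, ΣF = 0 gives f = m g sin θ − P = 160.5 − 10 = 150.5 N (up-slope positive).
The static-friction ceiling is μ_s N = 0.7 × 524.8 = 367.4 N.
Since |150.5| ≤ 367.4 N, the block remains in static equilibrium and friction takes exactly the required value.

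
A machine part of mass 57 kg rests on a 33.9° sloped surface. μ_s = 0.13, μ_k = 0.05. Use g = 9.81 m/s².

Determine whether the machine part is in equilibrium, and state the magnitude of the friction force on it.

N = m g cos θ = 464 N.
Down-slope weight component: m g sin θ = 312 N.
μ_s N = 60.3 N.
312 > 60.3 N, so it slides; kinetic friction f = μ_k N = 0.05×464 = 23.2 N.

f ≈ 23.2 N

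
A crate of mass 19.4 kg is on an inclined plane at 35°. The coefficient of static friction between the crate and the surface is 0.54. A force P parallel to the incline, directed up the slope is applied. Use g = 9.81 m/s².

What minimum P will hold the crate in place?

The crate tends to slide down (tan θ > μ_s), so at the point of impending slip friction acts up-slope at its limit: f = μ_s N.
P is parallel to the surface, so N = m g cos θ = 156 N.
Along the incline: P + μ_s N = m g sin θ, so P = 109 − 0.54×156 = 25 N.

P_min ≈ 25 N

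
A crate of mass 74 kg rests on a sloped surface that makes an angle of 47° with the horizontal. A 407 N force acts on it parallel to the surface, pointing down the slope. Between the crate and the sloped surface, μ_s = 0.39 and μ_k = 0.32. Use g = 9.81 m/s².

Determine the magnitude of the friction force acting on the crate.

Perpendicular to the surface, N = m g cos θ = 74·9.81·cos 47° = 495.1 N.
Parallel to the incline, ΣF = 0 gives f = m g sin θ + P = 530.9 + 407 = 937.9 N (up-slope positive).
The static-friction ceiling is μ_s N = 0.39 × 495.1 = 193.1 N.
|937.9| exceeds 193.1 N, so the crate slips down-slope; friction is kinetic, f = μ_k N = 0.32×495.1 = 158 N.

f ≈ 158 N (up the incline)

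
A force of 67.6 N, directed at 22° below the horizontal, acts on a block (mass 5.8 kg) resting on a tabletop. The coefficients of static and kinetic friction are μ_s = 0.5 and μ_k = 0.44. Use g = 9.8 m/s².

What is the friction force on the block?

N = m g + P sin α = 56.84 + 67.6×sin 22° = 82.16 N.
For equilibrium, f = P cos α = 67.6×cos 22° = 62.68 N.
The static-friction limit is μ_s N = 41.08 N.
62.68 > 41.08 N → the block slides; f = μ_k N = 0.44×82.16 = 36.2 N.

f ≈ 36.2 N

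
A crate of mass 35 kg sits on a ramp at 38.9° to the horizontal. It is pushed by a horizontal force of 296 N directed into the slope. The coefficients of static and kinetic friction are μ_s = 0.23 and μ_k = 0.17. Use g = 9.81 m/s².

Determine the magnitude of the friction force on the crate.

f ≈ 14.7 N (down the incline)

Resolve perpendicular to the incline: N = m g cos θ + P sin θ = 35×9.81×cos 38.9° + 296×sin 38.9° = 453.1 N.
Parallel to the incline: P cos θ − m g sin θ = 230.4 − 215.6 = 14.75 N; the friction needed to balance this is 14.75 N acting down the slope.
The limit of static friction is μ_s N = 104.2 N.
|f_req| = 14.75 ≤ 104.2 N → the crate is in equilibrium; friction equals the required value.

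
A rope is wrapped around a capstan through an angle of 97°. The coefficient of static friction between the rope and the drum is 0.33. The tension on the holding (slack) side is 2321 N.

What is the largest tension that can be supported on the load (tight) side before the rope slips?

T_max ≈ 4060 N

At impending slip the capstan equation gives T₂/T₁ = e^{μβ} with β in radians.
β = 97° × π/180 = 1.693 rad.
e^{μβ} = e^{0.33×1.693} = 1.748.
T₂ = T₁ · e^{μβ} = 2321 × 1.748 = 4060 N.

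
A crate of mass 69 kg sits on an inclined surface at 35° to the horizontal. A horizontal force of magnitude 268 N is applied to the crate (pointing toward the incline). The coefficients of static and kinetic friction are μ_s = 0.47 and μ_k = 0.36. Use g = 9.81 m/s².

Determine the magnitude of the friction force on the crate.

Resolve perpendicular to the incline: N = m g cos θ + P sin θ = 69×9.81×cos 35° + 268×sin 35° = 708.2 N.
Parallel to the incline: P cos θ − m g sin θ = 219.5 − 388.2 = -168.7 N; the friction needed to balance this is 168.7 N acting up the slope.
Maximum static friction: μ_s N = 0.47 × 708.2 = 332.9 N.
|f_req| = 168.7 ≤ 332.9 N → the crate is in equilibrium; friction equals the required value.

f ≈ 169 N (up the incline)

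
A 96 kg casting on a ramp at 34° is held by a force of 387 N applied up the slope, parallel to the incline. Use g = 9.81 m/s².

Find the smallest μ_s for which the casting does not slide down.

N = m g cos θ = 780.8 N.
Friction must make up the shortfall along the incline: f = m g sin θ − P = 526.6 − 387 = 139.6 N.
At the threshold f = μ_s N, so μ_s,min = 139.6/780.8 = 0.179.

μ_s,min ≈ 0.179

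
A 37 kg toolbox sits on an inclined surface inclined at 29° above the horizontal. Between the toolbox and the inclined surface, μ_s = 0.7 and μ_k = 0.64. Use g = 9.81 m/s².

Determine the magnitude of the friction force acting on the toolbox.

f ≈ 176 N (up the incline)

Perpendicular to the surface, N = m g cos θ = 37·9.81·cos 29° = 317.5 N.
For equilibrium along the incline, friction must balance the weight component: f = m g sin θ = 176 N up the slope.
The static-friction ceiling is μ_s N = 0.7 × 317.5 = 222.2 N.
Since |176| ≤ 222.2 N, the toolbox remains in static equilibrium and friction takes exactly the required value.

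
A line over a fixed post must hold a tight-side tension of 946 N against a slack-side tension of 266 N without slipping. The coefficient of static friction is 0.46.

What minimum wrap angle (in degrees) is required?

T₂/T₁ = e^{μβ} → β = ln(T₂/T₁)/μ.
β = ln(946/266)/0.46 = 1.269/0.46 = 2.758 rad.
In degrees: β = 2.758 × 180/π = 158°.

β_min ≈ 158°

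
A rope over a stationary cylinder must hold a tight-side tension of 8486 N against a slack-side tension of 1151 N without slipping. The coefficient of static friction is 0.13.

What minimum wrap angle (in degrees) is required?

T₂/T₁ = e^{μβ} → β = ln(T₂/T₁)/μ.
β = ln(8486/1151)/0.13 = 1.998/0.13 = 15.37 rad.
In degrees: β = 15.37 × 180/π = 880°.

β_min ≈ 880°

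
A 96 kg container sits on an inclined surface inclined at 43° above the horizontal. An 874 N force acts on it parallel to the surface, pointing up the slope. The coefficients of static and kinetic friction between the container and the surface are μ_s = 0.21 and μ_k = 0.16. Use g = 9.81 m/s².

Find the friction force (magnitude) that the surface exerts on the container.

Perpendicular to the surface, N = m g cos θ = 96·9.81·cos 43° = 688.8 N.
For equilibrium along the incline the friction force must supply f = m g sin θ − P = 642.3 − 874 = -231.7 N (positive meaning up-slope).
Static friction can supply at most μ_s N = 144.6 N.
Since |-231.7| > 144.6 N, static friction cannot hold it; the container slides up the incline and kinetic friction applies: f = μ_k N = 0.16 × 688.8 = 110 N.

f ≈ 110 N (down the incline)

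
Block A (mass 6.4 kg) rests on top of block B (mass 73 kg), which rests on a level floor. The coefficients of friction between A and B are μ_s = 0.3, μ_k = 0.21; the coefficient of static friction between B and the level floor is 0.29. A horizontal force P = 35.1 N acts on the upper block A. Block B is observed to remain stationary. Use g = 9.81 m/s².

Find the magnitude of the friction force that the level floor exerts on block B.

f ≈ 13.2 N

Between the blocks, N₁ = m_A g = 62.78 N.
Maximum static friction on A from B: μ_s N₁ = 0.3×62.78 = 18.84 N.
Since P = 35.1 N > 18.84 N, A slides on B; the A–B friction is kinetic: f₁ = μ_k N₁ = 0.21×62.78 = 13.2 N.
By Newton's third law B feels 13.2 N forward from A. With B stationary, the floor's static friction on B balances it: f₂ = 13.2 N (well within μ_s(m_A+m_B)g = 225.9 N).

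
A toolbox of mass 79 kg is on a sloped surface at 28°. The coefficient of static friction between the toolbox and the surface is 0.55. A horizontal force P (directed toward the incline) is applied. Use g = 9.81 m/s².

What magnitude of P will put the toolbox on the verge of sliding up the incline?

P ≈ 1180 N

At impending motion up the slope, friction acts down-slope at its limit: f = μ_s N.
Perpendicular to the incline: N = m g cos θ + P sin θ.
Along the incline: P cos θ = m g sin θ + μ_s N = m g sin θ + μ_s (m g cos θ + P sin θ).
Solving, P (cos θ − μ_s sin θ) = m g (sin θ + μ_s cos θ), so P = 79×9.81×(sin 28° + 0.55 cos 28°)/(cos 28° − 0.55 sin 28°) = 775×0.9551/0.6247 = 1180 N.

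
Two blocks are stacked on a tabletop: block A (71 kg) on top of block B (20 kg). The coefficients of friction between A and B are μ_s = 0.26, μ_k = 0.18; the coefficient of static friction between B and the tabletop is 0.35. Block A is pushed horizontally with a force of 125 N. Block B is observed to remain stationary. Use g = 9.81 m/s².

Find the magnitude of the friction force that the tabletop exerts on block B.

Between the blocks, N₁ = m_A g = 696.5 N.
So the A–B interface can sustain at most μ_s N₁ = 181.1 N of static friction.
P = 125 N is within that limit, so A and B move together (both at rest); the A–B friction is simply f₁ = P = 125 N.
B experiences an equal 125 N forward from A (third law). B is in equilibrium, so the floor supplies f₂ = 125 N of static friction (limit μ_s(m_A+m_B)g = 312.4 N, not exceeded).

f ≈ 125 N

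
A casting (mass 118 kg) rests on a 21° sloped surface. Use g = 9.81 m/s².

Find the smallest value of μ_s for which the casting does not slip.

At the slip threshold m g sin θ = μ_s m g cos θ, so μ_s,min = tan θ.
μ_s,min = tan 21° = 0.384.

μ_s,min ≈ 0.384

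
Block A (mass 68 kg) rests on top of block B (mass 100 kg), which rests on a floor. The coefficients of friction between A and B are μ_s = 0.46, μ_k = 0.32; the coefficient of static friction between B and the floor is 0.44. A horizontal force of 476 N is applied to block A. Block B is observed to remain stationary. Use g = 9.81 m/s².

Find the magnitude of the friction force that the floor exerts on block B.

Between the blocks, N₁ = m_A g = 667.1 N.
Maximum static friction on A from B: μ_s N₁ = 0.46×667.1 = 306.9 N.
P = 476 N exceeds that limit, so A slips over B and the interface friction becomes kinetic: f₁ = μ_k N₁ = 0.32×667.1 = 213 N.
By Newton's third law B feels 213 N forward from A. With B stationary, the floor's static friction on B balances it: f₂ = 213 N (well within μ_s(m_A+m_B)g = 725.2 N).

f ≈ 213 N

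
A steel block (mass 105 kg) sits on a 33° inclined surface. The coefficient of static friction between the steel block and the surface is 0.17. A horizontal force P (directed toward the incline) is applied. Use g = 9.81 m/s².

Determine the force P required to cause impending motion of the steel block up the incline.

P ≈ 949 N

At impending motion up the slope, friction acts down-slope at its limit: f = μ_s N.
Perpendicular to the incline: N = m g cos θ + P sin θ.
Along the incline: P cos θ = m g sin θ + μ_s N = m g sin θ + μ_s (m g cos θ + P sin θ).
Solving, P (cos θ − μ_s sin θ) = m g (sin θ + μ_s cos θ), so P = 105×9.81×(sin 33° + 0.17 cos 33°)/(cos 33° − 0.17 sin 33°) = 1030×0.6872/0.7461 = 949 N.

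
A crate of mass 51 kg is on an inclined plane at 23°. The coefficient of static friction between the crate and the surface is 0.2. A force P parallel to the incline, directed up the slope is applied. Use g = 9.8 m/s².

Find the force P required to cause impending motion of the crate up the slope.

P ≈ 287 N

At impending motion up the slope, friction acts down-slope at its limit: f = μ_s N.
P is parallel to the surface, so N = m g cos θ = 460 N.
Along the incline: P = m g sin θ + μ_s N = 195 + 0.2×460 = 287 N.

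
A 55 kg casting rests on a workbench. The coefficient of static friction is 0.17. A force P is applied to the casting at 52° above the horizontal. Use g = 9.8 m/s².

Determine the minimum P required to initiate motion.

N = m g − P sin α (the pull lifts the casting).
At impending slip, P cos α = μ_s N = μ_s (m g − P sin α).
Solving: P (cos α + μ_s sin α) = μ_s m g → P = 0.17×539/(cos 52° + 0.17 sin 52°) = 91.6/0.7496 = 122 N.

P ≈ 122 N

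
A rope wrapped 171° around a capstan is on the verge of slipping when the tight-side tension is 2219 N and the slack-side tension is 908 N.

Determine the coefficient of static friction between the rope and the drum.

μ ≈ 0.299

T₂/T₁ = e^{μβ} → μ = ln(T₂/T₁)/β.
β = 171° = 2.985 rad.
μ = ln(2219/908)/2.985 = ln(2.444)/2.985 = 0.299.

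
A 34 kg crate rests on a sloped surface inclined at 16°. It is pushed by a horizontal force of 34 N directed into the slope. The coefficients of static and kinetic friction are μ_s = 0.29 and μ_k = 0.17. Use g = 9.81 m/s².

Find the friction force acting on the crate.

Normal direction: N = m g cos θ + P sin θ = 330 N.
Parallel to the incline: P cos θ − m g sin θ = 32.68 − 91.94 = -59.25 N; the friction needed to balance this is 59.25 N acting up the slope.
Maximum static friction: μ_s N = 0.29 × 330 = 95.7 N.
|f_req| = 59.25 ≤ 95.7 N → the crate is in equilibrium; friction equals the required value.

f ≈ 59.3 N (up the incline)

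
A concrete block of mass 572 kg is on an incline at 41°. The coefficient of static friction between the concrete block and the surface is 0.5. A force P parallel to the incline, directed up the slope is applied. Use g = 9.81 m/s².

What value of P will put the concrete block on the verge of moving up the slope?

At impending motion up the slope, friction acts down-slope at its limit: f = μ_s N.
P is parallel to the surface, so N = m g cos θ = 4230 N.
Along the incline: P = m g sin θ + μ_s N = 3680 + 0.5×4230 = 5800 N.

P ≈ 5800 N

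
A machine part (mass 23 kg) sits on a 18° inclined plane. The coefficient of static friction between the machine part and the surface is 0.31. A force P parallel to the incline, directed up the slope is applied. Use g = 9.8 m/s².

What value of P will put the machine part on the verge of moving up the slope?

At impending motion up the slope, friction acts down-slope at its limit: f = μ_s N.
P is parallel to the surface, so N = m g cos θ = 214 N.
Along the incline: P = m g sin θ + μ_s N = 69.7 + 0.31×214 = 136 N.

P ≈ 136 N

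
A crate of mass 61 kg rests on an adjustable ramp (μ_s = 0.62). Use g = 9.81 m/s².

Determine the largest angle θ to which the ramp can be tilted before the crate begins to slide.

θ_max ≈ 31.8°

At the slip threshold, m g sin θ = μ_s · m g cos θ, so tan θ = μ_s.
θ_max = arctan(0.62) = 31.8°.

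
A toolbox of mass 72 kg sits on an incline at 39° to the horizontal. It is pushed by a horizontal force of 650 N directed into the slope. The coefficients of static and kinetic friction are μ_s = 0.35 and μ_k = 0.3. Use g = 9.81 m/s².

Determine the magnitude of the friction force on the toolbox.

Normal direction: N = m g cos θ + P sin θ = 958 N.
Parallel to the incline: P cos θ − m g sin θ = 505.1 − 444.5 = 60.64 N; the friction needed to balance this is 60.64 N acting down the slope.
The limit of static friction is μ_s N = 335.3 N.
Since 60.64 N is within the 335.3 N limit, the toolbox stays put and friction is exactly 60.6 N.

f ≈ 60.6 N (down the incline)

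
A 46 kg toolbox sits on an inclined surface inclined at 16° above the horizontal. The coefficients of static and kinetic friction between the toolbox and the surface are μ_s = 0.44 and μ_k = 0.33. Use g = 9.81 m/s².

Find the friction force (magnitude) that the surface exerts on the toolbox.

Normal force: N = m g cos θ = 46 × 9.81 × cos 16° = 433.8 N.
For equilibrium along the incline, friction must balance the weight component: f = m g sin θ = 124.4 N up the slope.
Maximum static friction available: μ_s N = 0.44 × 433.8 = 190.9 N.
Since |124.4| ≤ 190.9 N, the toolbox remains in static equilibrium and friction takes exactly the required value.

f ≈ 124 N (up the incline)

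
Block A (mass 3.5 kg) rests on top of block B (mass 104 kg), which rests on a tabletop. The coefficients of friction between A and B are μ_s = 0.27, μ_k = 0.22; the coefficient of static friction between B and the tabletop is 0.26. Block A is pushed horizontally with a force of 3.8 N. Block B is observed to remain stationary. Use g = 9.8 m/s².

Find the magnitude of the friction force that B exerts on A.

Between the blocks, N₁ = m_A g = 34.3 N.
So the A–B interface can sustain at most μ_s N₁ = 9.261 N of static friction.
P = 3.8 N is within that limit, so A and B move together (both at rest); the A–B friction is simply f₁ = P = 3.8 N.
B experiences an equal 3.8 N forward from A (third law). B is in equilibrium, so the floor supplies f₂ = 3.8 N of static friction (limit μ_s(m_A+m_B)g = 273.9 N, not exceeded).

f ≈ 3.8 N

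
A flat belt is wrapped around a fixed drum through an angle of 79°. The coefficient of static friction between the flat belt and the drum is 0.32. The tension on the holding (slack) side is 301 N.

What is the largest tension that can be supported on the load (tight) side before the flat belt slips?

T_max ≈ 468 N

At impending slip the capstan equation gives T₂/T₁ = e^{μβ} with β in radians.
β = 79° × π/180 = 1.379 rad.
e^{μβ} = e^{0.32×1.379} = 1.555.
T₂ = T₁ · e^{μβ} = 301 × 1.555 = 468 N.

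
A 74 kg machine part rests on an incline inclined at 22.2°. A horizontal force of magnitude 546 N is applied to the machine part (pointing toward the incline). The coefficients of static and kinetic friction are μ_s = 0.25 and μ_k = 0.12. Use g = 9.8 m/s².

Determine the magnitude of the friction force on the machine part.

f ≈ 105 N (down the incline)

Normal direction: N = m g cos θ + P sin θ = 877.7 N.
Parallel to the incline: P cos θ − m g sin θ = 505.5 − 274 = 231.5 N; the friction needed to balance this is 231.5 N acting down the slope.
The limit of static friction is μ_s N = 219.4 N.
|f_req| = 231.5 > 219.4 N → the machine part slides up the incline; f = μ_k N = 0.12 × 877.7 = 105 N.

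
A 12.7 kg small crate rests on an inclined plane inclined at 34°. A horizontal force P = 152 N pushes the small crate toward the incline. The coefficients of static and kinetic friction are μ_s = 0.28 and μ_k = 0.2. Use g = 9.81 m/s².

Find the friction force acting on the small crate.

f ≈ 37.7 N (down the incline)

The horizontal push has a component P sin θ into the surface, so N = m g cos θ + P sin θ = 103.3 + 85 = 188.3 N.
Along the incline, the net driving force (taking up-slope positive) is P cos θ − m g sin θ = 126 − 69.67 = 56.35 N, so equilibrium requires friction f = -56.35 N (down-slope).
Maximum static friction: μ_s N = 0.28 × 188.3 = 52.72 N.
The required 56.35 N exceeds the static limit, so the small crate slides up-slope and f = μ_k N = 0.2×188.3 = 37.7 N.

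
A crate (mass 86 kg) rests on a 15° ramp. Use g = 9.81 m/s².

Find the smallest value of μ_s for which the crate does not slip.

μ_s,min ≈ 0.268

At the slip threshold m g sin θ = μ_s m g cos θ, so μ_s,min = tan θ.
μ_s,min = tan 15° = 0.268.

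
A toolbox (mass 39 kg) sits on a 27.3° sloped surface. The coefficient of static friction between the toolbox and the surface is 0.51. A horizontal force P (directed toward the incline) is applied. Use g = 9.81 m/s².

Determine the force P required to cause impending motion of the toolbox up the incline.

P ≈ 533 N

At impending motion up the slope, friction acts down-slope at its limit: f = μ_s N.
Perpendicular to the incline: N = m g cos θ + P sin θ.
Along the incline: P cos θ = m g sin θ + μ_s N = m g sin θ + μ_s (m g cos θ + P sin θ).
Solving, P (cos θ − μ_s sin θ) = m g (sin θ + μ_s cos θ), so P = 39×9.81×(sin 27.3° + 0.51 cos 27.3°)/(cos 27.3° − 0.51 sin 27.3°) = 383×0.9118/0.6547 = 533 N.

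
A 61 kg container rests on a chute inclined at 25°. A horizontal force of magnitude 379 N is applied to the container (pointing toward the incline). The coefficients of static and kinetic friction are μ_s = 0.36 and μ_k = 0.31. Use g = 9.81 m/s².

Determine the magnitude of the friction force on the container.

f ≈ 90.6 N (down the incline)

Resolve perpendicular to the incline: N = m g cos θ + P sin θ = 61×9.81×cos 25° + 379×sin 25° = 702.5 N.
Along the incline, the net driving force (taking up-slope positive) is P cos θ − m g sin θ = 343.5 − 252.9 = 90.59 N, so equilibrium requires friction f = -90.59 N (down-slope).
The limit of static friction is μ_s N = 252.9 N.
|f_req| = 90.59 ≤ 252.9 N → the container is in equilibrium; friction equals the required value.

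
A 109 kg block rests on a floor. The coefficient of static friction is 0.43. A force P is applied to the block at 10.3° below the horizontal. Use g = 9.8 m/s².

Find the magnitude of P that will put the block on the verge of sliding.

N = m g + P sin α (the push presses the block into the floor).
At impending slip, P cos α = μ_s N = μ_s (m g + P sin α).
Solving: P (cos α − μ_s sin α) = μ_s m g → P = 0.43×1070/(cos 10.3° − 0.43 sin 10.3°) = 459/0.907 = 506 N.

P ≈ 506 N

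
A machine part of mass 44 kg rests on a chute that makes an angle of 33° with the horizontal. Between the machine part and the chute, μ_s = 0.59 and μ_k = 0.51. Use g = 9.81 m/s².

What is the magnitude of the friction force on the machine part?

f ≈ 185 N (up the incline)

Normal force: N = m g cos θ = 44 × 9.81 × cos 33° = 362 N.
For equilibrium along the incline, friction must balance the weight component: f = m g sin θ = 235.1 N up the slope.
Static friction can supply at most μ_s N = 213.6 N.
|235.1| exceeds 213.6 N, so the machine part slips down-slope; friction is kinetic, f = μ_k N = 0.51×362 = 185 N.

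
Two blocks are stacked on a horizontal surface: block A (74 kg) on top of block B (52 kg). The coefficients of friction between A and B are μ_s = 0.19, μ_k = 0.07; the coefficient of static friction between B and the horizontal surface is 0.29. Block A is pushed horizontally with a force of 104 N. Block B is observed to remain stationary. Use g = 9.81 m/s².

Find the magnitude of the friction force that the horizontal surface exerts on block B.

f ≈ 104 N

The normal force B exerts on A is simply A's weight, N₁ = 725.9 N.
So the A–B interface can sustain at most μ_s N₁ = 137.9 N of static friction.
P = 104 N is within that limit, so A and B move together (both at rest); the A–B friction is simply f₁ = P = 104 N.
By Newton's third law B feels 104 N forward from A. With B stationary, the floor's static friction on B balances it: f₂ = 104 N (well within μ_s(m_A+m_B)g = 358.5 N).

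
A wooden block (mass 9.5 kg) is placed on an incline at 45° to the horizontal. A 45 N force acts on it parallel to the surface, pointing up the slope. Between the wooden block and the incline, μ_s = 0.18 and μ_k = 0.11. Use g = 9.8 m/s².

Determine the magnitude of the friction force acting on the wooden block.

f ≈ 7.24 N (up the incline)

Normal force: N = m g cos θ = 9.5 × 9.8 × cos 45° = 65.83 N.
For equilibrium along the incline the friction force must supply f = m g sin θ − P = 65.83 − 45 = 20.83 N (positive meaning up-slope).
Static friction can supply at most μ_s N = 11.85 N.
Since |20.83| > 11.85 N, static friction cannot hold it; the wooden block slides down the incline and kinetic friction applies: f = μ_k N = 0.11 × 65.83 = 7.24 N.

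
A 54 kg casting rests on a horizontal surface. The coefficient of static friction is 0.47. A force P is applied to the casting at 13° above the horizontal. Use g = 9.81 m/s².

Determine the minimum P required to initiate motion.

N = m g − P sin α (the pull lifts the casting).
At impending slip, P cos α = μ_s N = μ_s (m g − P sin α).
Solving: P (cos α + μ_s sin α) = μ_s m g → P = 0.47×530/(cos 13° + 0.47 sin 13°) = 249/1.08 = 231 N.

P ≈ 231 N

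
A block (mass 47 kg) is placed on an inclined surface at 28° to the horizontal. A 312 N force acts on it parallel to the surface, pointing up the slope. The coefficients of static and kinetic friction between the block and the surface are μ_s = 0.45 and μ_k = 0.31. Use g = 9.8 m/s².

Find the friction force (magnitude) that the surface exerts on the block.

f ≈ 95.8 N (down the incline)

The normal reaction is N = m g cos θ = 406.7 N.
Parallel to the incline, ΣF = 0 gives f = m g sin θ − P = 216.2 − 312 = -95.76 N (up-slope positive).
Maximum static friction available: μ_s N = 0.45 × 406.7 = 183 N.
Since |-95.76| ≤ 183 N, the block remains in static equilibrium and friction takes exactly the required value.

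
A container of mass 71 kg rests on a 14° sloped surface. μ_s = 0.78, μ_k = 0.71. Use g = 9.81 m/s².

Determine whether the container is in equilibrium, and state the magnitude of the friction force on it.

N = m g cos θ = 676 N.
Down-slope weight component: m g sin θ = 169 N.
μ_s N = 527 N.
169 ≤ 527 N, so it stays put; friction = 169 N.

f ≈ 169 N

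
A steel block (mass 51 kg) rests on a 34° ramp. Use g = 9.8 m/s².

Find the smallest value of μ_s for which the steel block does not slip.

At the slip threshold m g sin θ = μ_s m g cos θ, so μ_s,min = tan θ.
μ_s,min = tan 34° = 0.675.

μ_s,min ≈ 0.675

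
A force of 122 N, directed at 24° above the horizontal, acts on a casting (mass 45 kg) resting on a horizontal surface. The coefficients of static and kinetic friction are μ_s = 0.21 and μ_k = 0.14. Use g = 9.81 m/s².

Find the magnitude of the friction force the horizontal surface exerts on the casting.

f ≈ 54.9 N

N = m g − P sin α = 441.5 − 122×sin 24° = 391.8 N.
For equilibrium, f = P cos α = 122×cos 24° = 111.5 N.
The static-friction limit is μ_s N = 82.28 N.
The required friction exceeds μ_s N, so the casting moves and f = μ_k N = 54.9 N.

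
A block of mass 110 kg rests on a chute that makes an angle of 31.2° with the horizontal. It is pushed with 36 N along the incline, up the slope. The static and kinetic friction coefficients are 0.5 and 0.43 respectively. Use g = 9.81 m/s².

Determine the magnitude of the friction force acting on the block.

f ≈ 397 N (up the incline)

Normal force: N = m g cos θ = 110 × 9.81 × cos 31.2° = 923 N.
Parallel to the incline, ΣF = 0 gives f = m g sin θ − P = 559 − 36 = 523 N (up-slope positive).
Static friction can supply at most μ_s N = 461.5 N.
|523| exceeds 461.5 N, so the block slips down-slope; friction is kinetic, f = μ_k N = 0.43×923 = 397 N.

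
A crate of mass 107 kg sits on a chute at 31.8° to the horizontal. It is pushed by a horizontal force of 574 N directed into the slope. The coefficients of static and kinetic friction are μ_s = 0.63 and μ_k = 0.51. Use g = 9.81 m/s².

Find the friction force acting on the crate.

Normal direction: N = m g cos θ + P sin θ = 1195 N.
Along the incline, the net driving force (taking up-slope positive) is P cos θ − m g sin θ = 487.8 − 553.1 = -65.29 N, so equilibrium requires friction f = 65.29 N (up-slope).
The limit of static friction is μ_s N = 752.6 N.
Since 65.29 N is within the 752.6 N limit, the crate stays put and friction is exactly 65.3 N.

f ≈ 65.3 N (up the incline)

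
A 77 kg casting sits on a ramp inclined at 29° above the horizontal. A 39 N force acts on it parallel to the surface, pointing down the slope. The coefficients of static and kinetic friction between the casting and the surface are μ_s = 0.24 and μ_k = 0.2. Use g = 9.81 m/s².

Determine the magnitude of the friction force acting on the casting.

The normal reaction is N = m g cos θ = 660.7 N.
The friction needed for equilibrium is m g sin θ + P = 366.2 + 39 = 405.2 N, measured positive up-slope.
Static friction can supply at most μ_s N = 158.6 N.
|405.2| exceeds 158.6 N, so the casting slips down-slope; friction is kinetic, f = μ_k N = 0.2×660.7 = 132 N.

f ≈ 132 N (up the incline)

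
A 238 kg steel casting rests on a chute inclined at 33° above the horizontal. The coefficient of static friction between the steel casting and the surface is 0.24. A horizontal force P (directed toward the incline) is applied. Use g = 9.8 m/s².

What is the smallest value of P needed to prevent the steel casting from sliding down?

P_min ≈ 826 N

The steel casting tends to slide down (tan θ > μ_s), so at the point of impending slip friction acts up-slope at its limit: f = μ_s N.
Perpendicular to the incline: N = m g cos θ + P sin θ.
Along the incline: P cos θ + μ_s N = m g sin θ, i.e. P cos θ + μ_s (m g cos θ + P sin θ) = m g sin θ.
Solving, P (cos θ + μ_s sin θ) = m g (sin θ − μ_s cos θ), so P = 2330×0.3434/0.9694 = 826 N.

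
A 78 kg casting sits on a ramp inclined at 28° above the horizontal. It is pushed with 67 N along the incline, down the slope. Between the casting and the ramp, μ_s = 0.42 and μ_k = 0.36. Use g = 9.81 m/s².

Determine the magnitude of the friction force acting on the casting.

f ≈ 243 N (up the incline)

The normal reaction is N = m g cos θ = 675.6 N.
For equilibrium along the incline the friction force must supply f = m g sin θ + P = 359.2 + 67 = 426.2 N (positive meaning up-slope).
Static friction can supply at most μ_s N = 283.8 N.
Since |426.2| > 283.8 N, static friction cannot hold it; the casting slides down the incline and kinetic friction applies: f = μ_k N = 0.36 × 675.6 = 243 N.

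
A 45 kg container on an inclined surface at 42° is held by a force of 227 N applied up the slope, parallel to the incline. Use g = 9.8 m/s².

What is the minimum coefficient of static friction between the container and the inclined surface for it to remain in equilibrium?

N = m g cos θ = 327.7 N.
Friction must make up the shortfall along the incline: f = m g sin θ − P = 295.1 − 227 = 68.09 N.
At the threshold f = μ_s N, so μ_s,min = 68.09/327.7 = 0.208.

μ_s,min ≈ 0.208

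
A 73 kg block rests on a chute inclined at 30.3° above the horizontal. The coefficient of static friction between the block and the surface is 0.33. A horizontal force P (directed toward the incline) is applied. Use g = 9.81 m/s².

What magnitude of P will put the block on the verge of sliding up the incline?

At impending motion up the slope, friction acts down-slope at its limit: f = μ_s N.
Perpendicular to the incline: N = m g cos θ + P sin θ.
Along the incline: P cos θ = m g sin θ + μ_s N = m g sin θ + μ_s (m g cos θ + P sin θ).
Solving, P (cos θ − μ_s sin θ) = m g (sin θ + μ_s cos θ), so P = 73×9.81×(sin 30.3° + 0.33 cos 30.3°)/(cos 30.3° − 0.33 sin 30.3°) = 716×0.7894/0.6969 = 811 N.

P ≈ 811 N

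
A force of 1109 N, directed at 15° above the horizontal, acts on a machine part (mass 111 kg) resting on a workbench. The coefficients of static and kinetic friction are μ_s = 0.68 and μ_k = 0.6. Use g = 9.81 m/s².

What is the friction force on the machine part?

f ≈ 481 N

N = m g − P sin α = 1089 − 1109×sin 15° = 801.9 N.
Horizontally, friction must balance P cos α = 1071 N.
The static-friction limit is μ_s N = 545.3 N.
The required friction exceeds μ_s N, so the machine part moves and f = μ_k N = 481 N.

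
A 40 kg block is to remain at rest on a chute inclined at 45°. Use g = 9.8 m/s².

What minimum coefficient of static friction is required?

μ_s,min ≈ 1

At the slip threshold m g sin θ = μ_s m g cos θ, so μ_s,min = tan θ.
μ_s,min = tan 45° = 1.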